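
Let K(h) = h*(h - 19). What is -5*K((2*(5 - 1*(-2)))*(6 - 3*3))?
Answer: -12810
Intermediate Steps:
K(h) = h*(-19 + h)
-5*K((2*(5 - 1*(-2)))*(6 - 3*3)) = -5*(2*(5 - 1*(-2)))*(6 - 3*3)*(-19 + (2*(5 - 1*(-2)))*(6 - 3*3)) = -5*(2*(5 + 2))*(6 - 9)*(-19 + (2*(5 + 2))*(6 - 9)) = -5*(2*7)*(-3)*(-19 + (2*7)*(-3)) = -5*14*(-3)*(-19 + 14*(-3)) = -(-210)*(-19 - 42) = -(-210)*(-61) = -5*2562 = -12810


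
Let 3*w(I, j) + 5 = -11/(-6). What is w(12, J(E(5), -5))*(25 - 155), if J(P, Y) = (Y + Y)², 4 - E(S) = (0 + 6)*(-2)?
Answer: 1235/9 ≈ 137.22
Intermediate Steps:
E(S) = 16 (E(S) = 4 - (0 + 6)*(-2) = 4 - 6*(-2) = 4 - 1*(-12) = 4 + 12 = 16)
J(P, Y) = 4*Y² (J(P, Y) = (2*Y)² = 4*Y²)
w(I, j) = -19/18 (w(I, j) = -5/3 + (-11/(-6))/3 = -5/3 + (-11*(-⅙))/3 = -5/3 + (⅓)*(11/6) = -5/3 + 11/18 = -19/18)
w(12, J(E(5), -5))*(25 - 155) = -19*(25 - 155)/18 = -19/18*(-130) = 1235/9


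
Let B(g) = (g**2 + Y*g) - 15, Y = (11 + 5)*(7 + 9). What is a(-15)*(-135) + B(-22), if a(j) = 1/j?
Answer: -5154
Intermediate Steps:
Y = 256 (Y = 16*16 = 256)
B(g) = -15 + g**2 + 256*g (B(g) = (g**2 + 256*g) - 15 = -15 + g**2 + 256*g)
a(-15)*(-135) + B(-22) = -135/(-15) + (-15 + (-22)**2 + 256*(-22)) = -1/15*(-135) + (-15 + 484 - 5632) = 9 - 5163 = -5154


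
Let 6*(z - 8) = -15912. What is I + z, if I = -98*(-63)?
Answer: 3530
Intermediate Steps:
I = 6174
z = -2644 (z = 8 + (1/6)*(-15912) = 8 - 2652 = -2644)
I + z = 6174 - 2644 = 3530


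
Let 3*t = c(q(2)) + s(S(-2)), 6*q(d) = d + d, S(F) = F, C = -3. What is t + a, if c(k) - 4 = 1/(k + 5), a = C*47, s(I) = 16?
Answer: -6848/51 ≈ -134.27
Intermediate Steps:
q(d) = d/3 (q(d) = (d + d)/6 = (2*d)/6 = d/3)
a = -141 (a = -3*47 = -141)
c(k) = 4 + 1/(5 + k) (c(k) = 4 + 1/(k + 5) = 4 + 1/(5 + k))
t = 343/51 (t = ((21 + 4*((⅓)*2))/(5 + (⅓)*2) + 16)/3 = ((21 + 4*(⅔))/(5 + ⅔) + 16)/3 = ((21 + 8/3)/(17/3) + 16)/3 = ((3/17)*(71/3) + 16)/3 = (71/17 + 16)/3 = (⅓)*(343/17) = 343/51 ≈ 6.7255)
t + a = 343/51 - 141 = -6848/51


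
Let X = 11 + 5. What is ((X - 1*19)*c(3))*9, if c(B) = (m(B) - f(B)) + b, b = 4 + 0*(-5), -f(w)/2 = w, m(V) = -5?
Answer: -135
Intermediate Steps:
X = 16
f(w) = -2*w
b = 4 (b = 4 + 0 = 4)
c(B) = -1 + 2*B (c(B) = (-5 - (-2)*B) + 4 = (-5 + 2*B) + 4 = -1 + 2*B)
((X - 1*19)*c(3))*9 = ((16 - 1*19)*(-1 + 2*3))*9 = ((16 - 19)*(-1 + 6))*9 = -3*5*9 = -15*9 = -135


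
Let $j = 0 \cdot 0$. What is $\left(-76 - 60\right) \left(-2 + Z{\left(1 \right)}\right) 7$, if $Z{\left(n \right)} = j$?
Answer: $1904$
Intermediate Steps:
$j = 0$
$Z{\left(n \right)} = 0$
$\left(-76 - 60\right) \left(-2 + Z{\left(1 \right)}\right) 7 = \left(-76 - 60\right) \left(-2 + 0\right) 7 = \left(-76 + \left(-72 + 12\right)\right) \left(\left(-2\right) 7\right) = \left(-76 - 60\right) \left(-14\right) = \left(-136\right) \left(-14\right) = 1904$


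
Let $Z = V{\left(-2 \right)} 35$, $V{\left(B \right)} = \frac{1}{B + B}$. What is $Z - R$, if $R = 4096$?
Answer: $- \frac{16419}{4} \approx -4104.8$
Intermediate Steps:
$V{\left(B \right)} = \frac{1}{2 B}$
$Z = - \frac{35}{4}$ ($Z = \frac{1}{2 \left(-2\right)} 35 = \frac{1}{2} \left(- \frac{1}{2}\right) 35 = \left(- \frac{1}{4}\right) 35 = - \frac{35}{4} \approx -8.75$)
$Z - R = - \frac{35}{4} - 4096 = - \frac{16419}{4}$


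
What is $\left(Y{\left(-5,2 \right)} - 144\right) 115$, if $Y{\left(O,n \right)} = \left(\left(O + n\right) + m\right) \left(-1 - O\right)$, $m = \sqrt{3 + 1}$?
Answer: $-17020$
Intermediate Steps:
$m = 2$ ($m = \sqrt{4} = 2$)
$Y{\left(O,n \right)} = \left(-1 - O\right) \left(2 + O + n\right)$ ($Y{\left(O,n \right)} = \left(\left(O + n\right) + 2\right) \left(-1 - O\right) = \left(2 + O + n\right) \left(-1 - O\right) = \left(-1 - O\right) \left(2 + O + n\right)$)
$\left(Y{\left(-5,2 \right)} - 144\right) 115 = \left(\left(-2 - 2 - \left(-5\right)^{2} - -15 - \left(-5\right) 2\right) - 144\right) 115 = \left(\left(-2 - 2 - 25 + 15 + 10\right) - 144\right) 115 = \left(-4 - 144\right) 115 = \left(-148\right) 115 = -17020$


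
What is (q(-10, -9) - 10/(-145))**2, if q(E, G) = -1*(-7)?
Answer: 42025/841 ≈ 49.970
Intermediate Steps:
q(E, G) = 7
(q(-10, -9) - 10/(-145))**2 = (7 - 10/(-145))**2 = (7 - 10*(-1/145))**2 = (7 + 2/29)**2 = (205/29)**2 = 42025/841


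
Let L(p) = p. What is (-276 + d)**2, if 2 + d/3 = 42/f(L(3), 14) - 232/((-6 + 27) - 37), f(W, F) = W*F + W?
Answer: 5555449/100 ≈ 55555.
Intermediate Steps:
f(W, F) = W + F*W (f(W, F) = F*W + W = W + F*W)
d = 403/10 (d = -6 + 3*(42/((3*(1 + 14))) - 232/((-6 + 27) - 37)) = -6 + 3*(42/((3*15)) - 232/(21 - 37)) = -6 + 3*(42/45 - 232/(-16)) = -6 + 3*(42*(1/45) - 232*(-1/16)) = -6 + 3*(14/15 + 29/2) = -6 + 3*(463/30) = -6 + 463/10 = 403/10 ≈ 40.300)
(-276 + d)**2 = (-276 + 403/10)**2 = (-2357/10)**2 = 5555449/100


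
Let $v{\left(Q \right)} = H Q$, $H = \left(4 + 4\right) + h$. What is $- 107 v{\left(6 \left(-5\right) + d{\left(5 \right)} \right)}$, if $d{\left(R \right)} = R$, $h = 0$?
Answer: $21400$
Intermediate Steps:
$H = 8$ ($H = \left(4 + 4\right) + 0 = 8 + 0 = 8$)
$v{\left(Q \right)} = 8 Q$
$- 107 v{\left(6 \left(-5\right) + d{\left(5 \right)} \right)} = - 107 \cdot 8 \left(6 \left(-5\right) + 5\right) = - 107 \cdot 8 \left(-30 + 5\right) = - 107 \cdot 8 \left(-25\right) = \left(-107\right) \left(-200\right) = 21400$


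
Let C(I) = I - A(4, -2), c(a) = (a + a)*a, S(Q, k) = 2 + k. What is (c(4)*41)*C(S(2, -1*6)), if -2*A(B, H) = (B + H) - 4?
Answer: -6560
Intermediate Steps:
A(B, H) = 2 - B/2 - H/2 (A(B, H) = -((B + H) - 4)/2 = -(-4 + B + H)/2 = 2 - B/2 - H/2)
c(a) = 2*a**2 (c(a) = (2*a)*a = 2*a**2)
C(I) = -1 + I (C(I) = I - (2 - 1/2*4 - 1/2*(-2)) = I - (2 - 2 + 1) = I - 1*1 = I - 1 = -1 + I)
(c(4)*41)*C(S(2, -1*6)) = ((2*4**2)*41)*(-1 + (2 - 1*6)) = ((2*16)*41)*(-1 + (2 - 6)) = (32*41)*(-1 - 4) = 1312*(-5) = -6560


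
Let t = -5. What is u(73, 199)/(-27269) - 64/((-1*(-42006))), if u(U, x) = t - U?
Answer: 765626/572730807 ≈ 0.0013368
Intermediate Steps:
u(U, x) = -5 - U
u(73, 199)/(-27269) - 64/((-1*(-42006))) = (-5 - 1*73)/(-27269) - 64/((-1*(-42006))) = (-5 - 73)*(-1/27269) - 64/42006 = -78*(-1/27269) - 64*1/42006 = 78/27269 - 32/21003 = 765626/572730807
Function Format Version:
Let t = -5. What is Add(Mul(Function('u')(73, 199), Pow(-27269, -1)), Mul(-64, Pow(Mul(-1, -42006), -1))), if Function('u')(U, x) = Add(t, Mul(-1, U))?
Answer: Rational(765626, 572730807) ≈ 0.0013368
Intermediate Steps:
Function('u')(U, x) = Add(-5, Mul(-1, U))
Add(Mul(Function('u')(73, 199), Pow(-27269, -1)), Mul(-64, Pow(Mul(-1, -42006), -1))) = Add(Mul(Add(-5, Mul(-1, 73)), Pow(-27269, -1)), Mul(-64, Pow(Mul(-1, -42006), -1))) = Add(Mul(Add(-5, -73), Rational(-1, 27269)), Mul(-64, Pow(42006, -1))) = Add(Mul(-78, Rational(-1, 27269)), Mul(-64, Rational(1, 42006))) = Add(Rational(78, 27269), Rational(-32, 21003)) = Rational(765626, 572730807)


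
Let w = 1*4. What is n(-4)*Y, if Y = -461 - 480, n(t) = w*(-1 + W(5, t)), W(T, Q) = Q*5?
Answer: 79044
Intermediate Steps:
W(T, Q) = 5*Q
w = 4
n(t) = -4 + 20*t (n(t) = 4*(-1 + 5*t) = -4 + 20*t)
Y = -941
n(-4)*Y = (-4 + 20*(-4))*(-941) = (-4 - 80)*(-941) = -84*(-941) = 79044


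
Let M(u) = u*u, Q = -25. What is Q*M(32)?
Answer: -25600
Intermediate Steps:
M(u) = u²
Q*M(32) = -25*32² = -25*1024 = -25600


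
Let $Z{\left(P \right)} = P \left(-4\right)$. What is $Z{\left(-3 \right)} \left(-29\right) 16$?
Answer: $-5568$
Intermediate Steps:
$Z{\left(P \right)} = - 4 P$
$Z{\left(-3 \right)} \left(-29\right) 16 = \left(-4\right) \left(-3\right) \left(-29\right) 16 = 12 \left(-29\right) 16 = \left(-348\right) 16 = -5568$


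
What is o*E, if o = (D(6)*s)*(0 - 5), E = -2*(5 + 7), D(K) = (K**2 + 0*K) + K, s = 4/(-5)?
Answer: -4032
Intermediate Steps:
s = -4/5 (s = 4*(-1/5) = -4/5 ≈ -0.80000)
D(K) = K + K**2 (D(K) = (K**2 + 0) + K = K**2 + K = K + K**2)
E = -24 (E = -2*12 = -24)
o = 168 (o = ((6*(1 + 6))*(-4/5))*(0 - 5) = ((6*7)*(-4/5))*(-5) = (42*(-4/5))*(-5) = -168/5*(-5) = 168)
o*E = 168*(-24) = -4032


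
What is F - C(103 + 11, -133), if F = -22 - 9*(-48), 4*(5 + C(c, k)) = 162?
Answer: 749/2 ≈ 374.50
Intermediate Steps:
C(c, k) = 71/2 (C(c, k) = -5 + (¼)*162 = -5 + 81/2 = 71/2)
F = 410 (F = -22 + 432 = 410)
F - C(103 + 11, -133) = 410 - 1*71/2 = 410 - 71/2 = 749/2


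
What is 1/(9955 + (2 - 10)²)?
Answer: 1/10019 ≈ 9.9810e-5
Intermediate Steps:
1/(9955 + (2 - 10)²) = 1/(9955 + (-8)²) = 1/(9955 + 64) = 1/10019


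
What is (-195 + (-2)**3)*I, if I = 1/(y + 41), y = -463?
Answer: 203/422 ≈ 0.48104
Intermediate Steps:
I = -1/422 (I = 1/(-463 + 41) = 1/(-422) = -1/422 ≈ -0.0023697)
(-195 + (-2)**3)*I = (-195 + (-2)**3)*(-1/422) = (-195 - 8)*(-1/422) = -203*(-1/422) = 203/422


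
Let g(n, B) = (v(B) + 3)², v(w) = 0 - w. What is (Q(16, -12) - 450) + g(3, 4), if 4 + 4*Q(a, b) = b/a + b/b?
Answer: -7199/16 ≈ -449.94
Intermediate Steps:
v(w) = -w
Q(a, b) = -¾ + b/(4*a) (Q(a, b) = -1 + (b/a + b/b)/4 = -1 + (b/a + 1)/4 = -1 + (1 + b/a)/4 = -1 + (¼ + b/(4*a)) = -¾ + b/(4*a))
g(n, B) = (3 - B)² (g(n, B) = (-B + 3)² = (3 - B)²)
(Q(16, -12) - 450) + g(3, 4) = ((¼)*(-12 - 3*16)/16 - 450) + (-3 + 4)² = ((¼)*(1/16)*(-12 - 48) - 450) + 1² = ((¼)*(1/16)*(-60) - 450) + 1 = (-15/16 - 450) + 1 = -7215/16 + 1 = -7199/16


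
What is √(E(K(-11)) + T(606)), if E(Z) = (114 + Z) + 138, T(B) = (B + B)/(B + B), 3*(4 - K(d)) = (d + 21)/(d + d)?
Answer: √280038/33 ≈ 16.036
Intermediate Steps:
K(d) = 4 - (21 + d)/(6*d) (K(d) = 4 - (d + 21)/(3*(d + d)) = 4 - (21 + d)/(3*(2*d)) = 4 - (21 + d)*1/(2*d)/3 = 4 - (21 + d)/(6*d))
T(B) = 1 (T(B) = (2*B)/((2*B)) = (2*B)*(1/(2*B)) = 1)
E(Z) = 252 + Z
√(E(K(-11)) + T(606)) = √((252 + (⅙)*(-21 + 23*(-11))/(-11)) + 1) = √((252 + (⅙)*(-1/11)*(-21 - 253)) + 1) = √((252 + (⅙)*(-1/11)*(-274)) + 1) = √((252 + 137/33) + 1) = √(8453/33 + 1) = √(8486/33) = √280038/33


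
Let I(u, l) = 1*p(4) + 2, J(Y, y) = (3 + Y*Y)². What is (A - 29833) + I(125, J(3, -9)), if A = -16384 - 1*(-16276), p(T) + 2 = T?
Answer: -29937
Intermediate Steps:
p(T) = -2 + T
J(Y, y) = (3 + Y²)²
I(u, l) = 4 (I(u, l) = 1*(-2 + 4) + 2 = 1*2 + 2 = 2 + 2 = 4)
A = -108 (A = -16384 + 16276 = -108)
(A - 29833) + I(125, J(3, -9)) = (-108 - 29833) + 4 = -29941 + 4 = -29937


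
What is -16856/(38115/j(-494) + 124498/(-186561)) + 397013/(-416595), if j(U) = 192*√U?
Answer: 1568305754683447576925563/11260987837112462091555 - 207497045205434880*I*√494/2457365467684979 ≈ 139.27 - 1876.7*I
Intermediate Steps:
-16856/(38115/j(-494) + 124498/(-186561)) + 397013/(-416595) = -16856/(38115/((192*√(-494))) + 124498/(-186561)) + 397013/(-416595) = -16856/(38115/((192*(I*√494))) + 124498*(-1/186561)) + 397013*(-1/416595) = -16856/(38115/((192*I*√494)) - 124498/186561) - 397013/416595 = -16856/(38115*(-I*√494/94848) - 124498/186561) - 397013/416595 = -16856/(-12705*I*√494/31616 - 124498/186561) - 397013/416595 = -16856/(-124498/186561 - 12705*I*√494/31616) - 397013/416595 = -397013/416595 - 16856/(-124498/186561 - 12705*I*√494/31616)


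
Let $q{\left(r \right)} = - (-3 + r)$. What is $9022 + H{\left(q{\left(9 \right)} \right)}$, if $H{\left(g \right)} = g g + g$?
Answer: $9052$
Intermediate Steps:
$q{\left(r \right)} = 3 - r$
$H{\left(g \right)} = g + g^{2}$ ($H{\left(g \right)} = g^{2} + g = g + g^{2}$)
$9022 + H{\left(q{\left(9 \right)} \right)} = 9022 + \left(3 - 9\right) \left(1 + \left(3 - 9\right)\right) = 9022 - 6 \left(1 - 6\right) = 9022 - -30 = 9022 + 30 = 9052$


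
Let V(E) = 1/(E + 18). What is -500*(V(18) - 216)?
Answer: 971875/9 ≈ 1.0799e+5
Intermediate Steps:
V(E) = 1/(18 + E)
-500*(V(18) - 216) = -500*(1/(18 + 18) - 216) = -500*(1/36 - 216) = -500*(-7775/36) = 971875/9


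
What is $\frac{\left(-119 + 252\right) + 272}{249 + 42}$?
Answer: $\frac{135}{97} \approx 1.3918$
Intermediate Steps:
$\frac{\left(-119 + 252\right) + 272}{249 + 42} = \frac{133 + 272}{291} = 405 \cdot \frac{1}{291} = \frac{135}{97}$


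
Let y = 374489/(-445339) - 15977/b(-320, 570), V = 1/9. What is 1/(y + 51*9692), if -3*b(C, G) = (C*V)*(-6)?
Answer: 285016960/140945400150187 ≈ 2.0222e-6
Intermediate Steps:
V = 1/9 (V = 1*(1/9) = 1/9 ≈ 0.11111)
b(C, G) = 2*C/9 (b(C, G) = -C*(1/9)*(-6)/3 = -C/9*(-6)/3 = -(-2)*C/9 = 2*C/9)
y = 63796957867/285016960 (y = 374489/(-445339) - 15977/((2/9)*(-320)) = 374489*(-1/445339) - 15977/(-640/9) = -374489/445339 - 15977*(-9/640) = -374489/445339 + 143793/640 = 63796957867/285016960 ≈ 223.84)
1/(y + 51*9692) = 1/(63796957867/285016960 + 51*9692) = 1/(63796957867/285016960 + 494292) = 1/(140945400150187/285016960) = 285016960/140945400150187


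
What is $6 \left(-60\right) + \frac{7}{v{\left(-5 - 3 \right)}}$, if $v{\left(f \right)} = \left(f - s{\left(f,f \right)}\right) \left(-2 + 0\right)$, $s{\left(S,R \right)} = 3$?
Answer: $- \frac{7913}{22} \approx -359.68$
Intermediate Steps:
$v{\left(f \right)} = 6 - 2 f$ ($v{\left(f \right)} = \left(f - 3\right) \left(-2 + 0\right) = \left(f - 3\right) \left(-2\right) = \left(-3 + f\right) \left(-2\right) = 6 - 2 f$)
$6 \left(-60\right) + \frac{7}{v{\left(-5 - 3 \right)}} = 6 \left(-60\right) + \frac{7}{6 - 2 \left(-5 - 3\right)} = -360 + \frac{7}{6 - 2 \left(-5 - 3\right)} = -360 + \frac{7}{6 - -16} = -360 + \frac{7}{6 + 16} = -360 + \frac{7}{22} = - \frac{7913}{22}$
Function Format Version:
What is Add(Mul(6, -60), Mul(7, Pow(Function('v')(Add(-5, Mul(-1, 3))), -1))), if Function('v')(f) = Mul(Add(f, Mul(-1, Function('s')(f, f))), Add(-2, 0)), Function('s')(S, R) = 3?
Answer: Rational(-7913, 22) ≈ -359.68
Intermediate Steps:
Function('v')(f) = Add(6, Mul(-2, f)) (Function('v')(f) = Mul(Add(f, Mul(-1, 3)), Add(-2, 0)) = Mul(Add(f, -3), -2) = Mul(Add(-3, f), -2) = Add(6, Mul(-2, f)))
Add(Mul(6, -60), Mul(7, Pow(Function('v')(Add(-5, Mul(-1, 3))), -1))) = Add(Mul(6, -60), Mul(7, Pow(Add(6, Mul(-2, Add(-5, Mul(-1, 3)))), -1))) = Add(-360, Mul(7, Pow(Add(6, Mul(-2, Add(-5, -3))), -1))) = Add(-360, Mul(7, Pow(Add(6, Mul(-2, -8)), -1))) = Add(-360, Mul(7, Pow(Add(6, 16), -1))) = Add(-360, Mul(7, Pow(22, -1))) = Add(-360, Mul(7, Rational(1, 22))) = Add(-360, Rational(7, 22)) = Rational(-7913, 22)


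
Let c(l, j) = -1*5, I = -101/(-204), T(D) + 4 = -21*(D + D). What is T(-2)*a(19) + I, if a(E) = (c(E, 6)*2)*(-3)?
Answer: 489701/204 ≈ 2400.5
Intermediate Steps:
T(D) = -4 - 42*D (T(D) = -4 - 21*(D + D) = -4 - 42*D)
I = 101/204 (I = -101*(-1/204) = 101/204 ≈ 0.49510)
c(l, j) = -5
a(E) = 30 (a(E) = -5*2*(-3) = -10*(-3) = 30)
T(-2)*a(19) + I = (-4 - 42*(-2))*30 + 101/204 = (-4 + 84)*30 + 101/204 = 80*30 + 101/204 = 2400 + 101/204 = 489701/204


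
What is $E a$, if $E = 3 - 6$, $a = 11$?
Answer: $-33$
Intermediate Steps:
$E = -3$ ($E = 3 - 6 = -3$)
$E a = \left(-3\right) 11 = -33$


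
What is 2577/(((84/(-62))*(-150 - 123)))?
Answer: 26629/3822 ≈ 6.9673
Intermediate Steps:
2577/(((84/(-62))*(-150 - 123))) = 2577/(((84*(-1/62))*(-273))) = 2577/((-42/31*(-273))) = 2577/(11466/31) = 2577*(31/11466) = 26629/3822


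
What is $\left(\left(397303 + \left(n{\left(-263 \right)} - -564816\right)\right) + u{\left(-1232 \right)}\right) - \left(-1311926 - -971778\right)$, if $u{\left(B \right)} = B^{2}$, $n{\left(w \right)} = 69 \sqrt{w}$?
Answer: $2820091 + 69 i \sqrt{263} \approx 2.8201 \cdot 10^{6} + 1119.0 i$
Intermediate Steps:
$\left(\left(397303 + \left(n{\left(-263 \right)} - -564816\right)\right) + u{\left(-1232 \right)}\right) - \left(-1311926 - -971778\right) = \left(\left(397303 + \left(69 \sqrt{-263} - -564816\right)\right) + \left(-1232\right)^{2}\right) - \left(-1311926 - -971778\right) = \left(\left(397303 + \left(69 i \sqrt{263} + 564816\right)\right) + 1517824\right) - \left(-1311926 + 971778\right) = \left(\left(397303 + \left(69 i \sqrt{263} + 564816\right)\right) + 1517824\right) - -340148 = \left(\left(397303 + \left(564816 + 69 i \sqrt{263}\right)\right) + 1517824\right) + 340148 = \left(\left(962119 + 69 i \sqrt{263}\right) + 1517824\right) + 340148 = \left(2479943 + 69 i \sqrt{263}\right) + 340148 = 2820091 + 69 i \sqrt{263}$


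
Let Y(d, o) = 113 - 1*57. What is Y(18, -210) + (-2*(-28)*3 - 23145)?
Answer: -22921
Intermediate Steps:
Y(d, o) = 56 (Y(d, o) = 113 - 57 = 56)
Y(18, -210) + (-2*(-28)*3 - 23145) = 56 + (-2*(-28)*3 - 23145) = 56 + (56*3 - 23145) = 56 + (168 - 23145) = 56 - 22977 = -22921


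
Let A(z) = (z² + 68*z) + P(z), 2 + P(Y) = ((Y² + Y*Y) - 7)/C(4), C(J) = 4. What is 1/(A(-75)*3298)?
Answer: 2/21989415 ≈ 9.0953e-8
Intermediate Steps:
P(Y) = -15/4 + Y²/2 (P(Y) = -2 + ((Y² + Y*Y) - 7)/4 = -2 + ((Y² + Y²) - 7)*(¼) = -2 + (2*Y² - 7)*(¼) = -2 + (-7 + 2*Y²)*(¼) = -2 + (-7/4 + Y²/2) = -15/4 + Y²/2)
A(z) = -15/4 + 68*z + 3*z²/2 (A(z) = (z² + 68*z) + (-15/4 + z²/2) = -15/4 + 68*z + 3*z²/2)
1/(A(-75)*3298) = 1/((-15/4 + 68*(-75) + (3/2)*(-75)²)*3298) = (1/3298)/(-15/4 - 5100 + (3/2)*5625) = (1/3298)/(-15/4 - 5100 + 16875/2) = (1/3298)/(13335/4) = (4/13335)*(1/3298) = 2/21989415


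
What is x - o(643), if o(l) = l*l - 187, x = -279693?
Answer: -692955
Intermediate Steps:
o(l) = -187 + l² (o(l) = l² - 187 = -187 + l²)
x - o(643) = -279693 - (-187 + 643²) = -279693 - (-187 + 413449) = -279693 - 1*413262 = -279693 - 413262 = -692955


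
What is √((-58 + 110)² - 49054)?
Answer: 15*I*√206 ≈ 215.29*I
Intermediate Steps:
√((-58 + 110)² - 49054) = √(52² - 49054) = √(2704 - 49054) = √(-46350) = 15*I*√206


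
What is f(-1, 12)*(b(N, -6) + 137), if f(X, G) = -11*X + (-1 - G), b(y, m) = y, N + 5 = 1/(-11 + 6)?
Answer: -1318/5 ≈ -263.60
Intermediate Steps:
N = -26/5 (N = -5 + 1/(-11 + 6) = -5 + 1/(-5) = -5 - ⅕ = -26/5 ≈ -5.2000)
f(X, G) = -1 - G - 11*X
f(-1, 12)*(b(N, -6) + 137) = (-1 - 1*12 - 11*(-1))*(-26/5 + 137) = (-1 - 12 + 11)*(659/5) = -2*659/5 = -1318/5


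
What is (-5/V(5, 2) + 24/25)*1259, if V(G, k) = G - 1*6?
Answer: 187591/25 ≈ 7503.6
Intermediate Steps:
V(G, k) = -6 + G (V(G, k) = G - 6 = -6 + G)
(-5/V(5, 2) + 24/25)*1259 = (-5/(-6 + 5) + 24/25)*1259 = (-5/(-1) + 24*(1/25))*1259 = (-5*(-1) + 24/25)*1259 = (5 + 24/25)*1259 = (149/25)*1259 = 187591/25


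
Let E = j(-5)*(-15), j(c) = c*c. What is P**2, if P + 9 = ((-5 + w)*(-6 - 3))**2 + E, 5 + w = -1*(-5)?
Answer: 2692881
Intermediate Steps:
w = 0 (w = -5 - 1*(-5) = -5 + 5 = 0)
j(c) = c**2
E = -375 (E = (-5)**2*(-15) = 25*(-15) = -375)
P = 1641 (P = -9 + (((-5 + 0)*(-6 - 3))**2 - 375) = -9 + ((-5*(-9))**2 - 375) = -9 + (45**2 - 375) = -9 + (2025 - 375) = -9 + 1650 = 1641)
P**2 = 1641**2 = 2692881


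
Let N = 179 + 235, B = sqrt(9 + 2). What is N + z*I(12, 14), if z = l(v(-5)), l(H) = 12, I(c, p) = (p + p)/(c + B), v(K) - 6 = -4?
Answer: 8442/19 - 48*sqrt(11)/19 ≈ 435.94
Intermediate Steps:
v(K) = 2 (v(K) = 6 - 4 = 2)
B = sqrt(11) ≈ 3.3166
I(c, p) = 2*p/(c + sqrt(11)) (I(c, p) = (p + p)/(c + sqrt(11)) = (2*p)/(c + sqrt(11)) = 2*p/(c + sqrt(11)))
N = 414
z = 12
N + z*I(12, 14) = 414 + 12*(2*14/(12 + sqrt(11))) = 414 + 12*(28/(12 + sqrt(11))) = 414 + 336/(12 + sqrt(11))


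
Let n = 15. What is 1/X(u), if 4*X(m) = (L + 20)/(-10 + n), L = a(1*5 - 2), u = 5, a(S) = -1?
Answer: 20/19 ≈ 1.0526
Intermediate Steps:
L = -1
X(m) = 19/20 (X(m) = ((-1 + 20)/(-10 + 15))/4 = (19/5)/4 = (19*(1/5))/4 = (1/4)*(19/5) = 19/20)
1/X(u) = 1/(19/20) = 20/19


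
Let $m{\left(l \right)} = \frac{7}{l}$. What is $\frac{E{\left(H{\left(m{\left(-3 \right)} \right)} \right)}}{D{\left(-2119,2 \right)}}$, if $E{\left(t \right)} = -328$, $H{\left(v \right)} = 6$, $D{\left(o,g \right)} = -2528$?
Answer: $\frac{41}{316} \approx 0.12975$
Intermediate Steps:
$\frac{E{\left(H{\left(m{\left(-3 \right)} \right)} \right)}}{D{\left(-2119,2 \right)}} = - \frac{328}{-2528} = \left(-328\right) \left(- \frac{1}{2528}\right) = \frac{41}{316}$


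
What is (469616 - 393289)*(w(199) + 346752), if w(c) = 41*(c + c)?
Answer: 27712043890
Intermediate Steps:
w(c) = 82*c (w(c) = 41*(2*c) = 82*c)
(469616 - 393289)*(w(199) + 346752) = (469616 - 393289)*(82*199 + 346752) = 76327*(16318 + 346752) = 76327*363070 = 27712043890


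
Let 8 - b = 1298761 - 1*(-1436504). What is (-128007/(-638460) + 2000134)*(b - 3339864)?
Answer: -861996003743667143/70940 ≈ -1.2151e+13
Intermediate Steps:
b = -2735257 (b = 8 - (1298761 - 1*(-1436504)) = 8 - (1298761 + 1436504) = 8 - 1*2735265 = 8 - 2735265 = -2735257)
(-128007/(-638460) + 2000134)*(b - 3339864) = (-128007/(-638460) + 2000134)*(-2735257 - 3339864) = (-128007*(-1/638460) + 2000134)*(-6075121) = (14223/70940 + 2000134)*(-6075121) = (141889520183/70940)*(-6075121) = -861996003743667143/70940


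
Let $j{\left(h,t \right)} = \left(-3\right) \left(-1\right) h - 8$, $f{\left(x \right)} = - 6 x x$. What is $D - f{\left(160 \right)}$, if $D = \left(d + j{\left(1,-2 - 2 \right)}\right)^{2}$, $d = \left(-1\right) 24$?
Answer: $154441$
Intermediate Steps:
$f{\left(x \right)} = - 6 x^{2}$
$d = -24$
$j{\left(h,t \right)} = -8 + 3 h$ ($j{\left(h,t \right)} = 3 h - 8 = -8 + 3 h$)
$D = 841$ ($D = \left(-24 + \left(-8 + 3 \cdot 1\right)\right)^{2} = \left(-24 + \left(-8 + 3\right)\right)^{2} = \left(-24 - 5\right)^{2} = \left(-29\right)^{2} = 841$)
$D - f{\left(160 \right)} = 841 - - 6 \cdot 160^{2} = 841 - \left(-6\right) 25600 = 841 - -153600 = 841 + 153600 = 154441$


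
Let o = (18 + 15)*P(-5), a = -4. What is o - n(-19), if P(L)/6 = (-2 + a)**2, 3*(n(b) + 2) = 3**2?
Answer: 7127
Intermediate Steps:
n(b) = 1 (n(b) = -2 + (1/3)*3**2 = -2 + (1/3)*9 = -2 + 3 = 1)
P(L) = 216 (P(L) = 6*(-2 - 4)**2 = 6*(-6)**2 = 6*36 = 216)
o = 7128 (o = (18 + 15)*216 = 33*216 = 7128)
o - n(-19) = 7128 - 1*1 = 7128 - 1 = 7127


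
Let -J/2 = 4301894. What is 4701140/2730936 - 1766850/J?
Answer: 1414773943435/734262324549 ≈ 1.9268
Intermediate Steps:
J = -8603788 (J = -2*4301894 = -8603788)
4701140/2730936 - 1766850/J = 4701140/2730936 - 1766850/(-8603788) = 4701140*(1/2730936) - 1766850*(-1/8603788) = 1175285/682734 + 883425/4301894 = 1414773943435/734262324549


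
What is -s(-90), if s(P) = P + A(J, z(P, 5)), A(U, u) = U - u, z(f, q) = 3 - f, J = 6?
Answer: 177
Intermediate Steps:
s(P) = 3 + 2*P (s(P) = P + (6 - (3 - P)) = P + (6 + (-3 + P)) = P + (3 + P) = 3 + 2*P)
-s(-90) = -(3 + 2*(-90)) = -(3 - 180) = -1*(-177) = 177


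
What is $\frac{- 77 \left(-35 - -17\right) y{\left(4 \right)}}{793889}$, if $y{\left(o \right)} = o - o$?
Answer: $0$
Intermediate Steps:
$y{\left(o \right)} = 0$
$\frac{- 77 \left(-35 - -17\right) y{\left(4 \right)}}{793889} = \frac{- 77 \left(-35 - -17\right) 0}{793889} = - 77 \left(-35 + 17\right) 0 \cdot \frac{1}{793889} = \left(-77\right) \left(-18\right) 0 \cdot \frac{1}{793889} = 1386 \cdot 0 \cdot \frac{1}{793889} = 0 \cdot \frac{1}{793889} = 0$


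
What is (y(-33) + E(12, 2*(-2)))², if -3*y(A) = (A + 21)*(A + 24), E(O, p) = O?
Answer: 576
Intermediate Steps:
y(A) = -(21 + A)*(24 + A)/3 (y(A) = -(A + 21)*(A + 24)/3 = -(21 + A)*(24 + A)/3)
(y(-33) + E(12, 2*(-2)))² = ((-168 - 15*(-33) - ⅓*(-33)²) + 12)² = ((-168 + 495 - ⅓*1089) + 12)² = ((-168 + 495 - 363) + 12)² = (-36 + 12)² = (-24)² = 576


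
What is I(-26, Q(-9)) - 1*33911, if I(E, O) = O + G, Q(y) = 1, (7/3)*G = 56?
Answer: -33886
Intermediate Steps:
G = 24 (G = (3/7)*56 = 24)
I(E, O) = 24 + O (I(E, O) = O + 24 = 24 + O)
I(-26, Q(-9)) - 1*33911 = (24 + 1) - 1*33911 = 25 - 33911 = -33886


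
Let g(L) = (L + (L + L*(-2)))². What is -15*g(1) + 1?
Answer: 1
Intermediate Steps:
g(L) = 0 (g(L) = (L + (L - 2*L))² = (L - L)² = 0² = 0)
-15*g(1) + 1 = -15*0 + 1 = 0 + 1 = 1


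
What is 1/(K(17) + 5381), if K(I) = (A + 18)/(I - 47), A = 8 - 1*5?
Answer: 10/53803 ≈ 0.00018586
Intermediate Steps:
A = 3 (A = 8 - 5 = 3)
K(I) = 21/(-47 + I) (K(I) = (3 + 18)/(I - 47) = 21/(-47 + I))
1/(K(17) + 5381) = 1/(21/(-47 + 17) + 5381) = 1/(21/(-30) + 5381) = 1/(21*(-1/30) + 5381) = 1/(-7/10 + 5381) = 1/(53803/10) = 10/53803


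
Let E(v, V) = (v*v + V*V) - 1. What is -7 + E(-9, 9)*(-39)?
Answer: -6286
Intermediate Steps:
E(v, V) = -1 + V² + v² (E(v, V) = (v² + V²) - 1 = (V² + v²) - 1 = -1 + V² + v²)
-7 + E(-9, 9)*(-39) = -7 + (-1 + 9² + (-9)²)*(-39) = -7 + (-1 + 81 + 81)*(-39) = -7 + 161*(-39) = -7 - 6279 = -6286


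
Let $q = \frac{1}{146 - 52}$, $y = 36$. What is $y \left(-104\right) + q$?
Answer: $- \frac{351935}{94} \approx -3744.0$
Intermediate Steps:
$q = \frac{1}{94} \approx 0.010638$
$y \left(-104\right) + q = 36 \left(-104\right) + \frac{1}{94} = -3744 + \frac{1}{94} = - \frac{351935}{94}$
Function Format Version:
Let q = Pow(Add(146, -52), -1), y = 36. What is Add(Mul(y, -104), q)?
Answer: Rational(-351935, 94) ≈ -3744.0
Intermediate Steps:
q = Rational(1, 94) (q = Pow(94, -1) = Rational(1, 94) ≈ 0.010638)
Add(Mul(y, -104), q) = Add(Mul(36, -104), Rational(1, 94)) = Add(-3744, Rational(1, 94)) = Rational(-351935, 94)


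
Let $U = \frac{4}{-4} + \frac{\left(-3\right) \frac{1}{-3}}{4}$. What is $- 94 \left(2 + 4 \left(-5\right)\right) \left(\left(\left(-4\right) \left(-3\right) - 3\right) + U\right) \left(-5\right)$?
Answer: $-69795$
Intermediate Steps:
$U = - \frac{3}{4}$ ($U = 4 \left(- \frac{1}{4}\right) + \left(-3\right) \left(- \frac{1}{3}\right) \frac{1}{4} = -1 + 1 \cdot \frac{1}{4} = -1 + \frac{1}{4} = - \frac{3}{4} \approx -0.75$)
$- 94 \left(2 + 4 \left(-5\right)\right) \left(\left(\left(-4\right) \left(-3\right) - 3\right) + U\right) \left(-5\right) = - 94 \left(2 + 4 \left(-5\right)\right) \left(\left(\left(-4\right) \left(-3\right) - 3\right) - \frac{3}{4}\right) \left(-5\right) = - 94 \left(2 - 20\right) \left(\left(12 - 3\right) - \frac{3}{4}\right) \left(-5\right) = \left(-94\right) \left(-18\right) \left(9 - \frac{3}{4}\right) \left(-5\right) = 1692 \cdot \frac{33}{4} \left(-5\right) = 1692 \left(- \frac{165}{4}\right) = -69795$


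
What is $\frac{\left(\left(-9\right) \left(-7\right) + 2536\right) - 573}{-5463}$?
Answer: $- \frac{2026}{5463} \approx -0.37086$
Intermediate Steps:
$\frac{\left(\left(-9\right) \left(-7\right) + 2536\right) - 573}{-5463} = \left(\left(63 + 2536\right) - 573\right) \left(- \frac{1}{5463}\right) = \left(2599 - 573\right) \left(- \frac{1}{5463}\right) = 2026 \left(- \frac{1}{5463}\right) = - \frac{2026}{5463}$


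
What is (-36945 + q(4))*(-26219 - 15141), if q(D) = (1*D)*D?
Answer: 1527383440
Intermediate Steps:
q(D) = D**2 (q(D) = D*D = D**2)
(-36945 + q(4))*(-26219 - 15141) = (-36945 + 4**2)*(-26219 - 15141) = (-36945 + 16)*(-41360) = -36929*(-41360) = 1527383440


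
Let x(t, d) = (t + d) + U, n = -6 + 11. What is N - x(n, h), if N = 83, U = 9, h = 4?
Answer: 65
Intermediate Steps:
n = 5
x(t, d) = 9 + d + t (x(t, d) = (t + d) + 9 = (d + t) + 9 = 9 + d + t)
N - x(n, h) = 83 - (9 + 4 + 5) = 83 - 1*18 = 83 - 18 = 65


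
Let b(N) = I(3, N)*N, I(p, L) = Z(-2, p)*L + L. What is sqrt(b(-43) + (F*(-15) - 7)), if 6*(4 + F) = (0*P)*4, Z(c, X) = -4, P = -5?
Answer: I*sqrt(5494) ≈ 74.122*I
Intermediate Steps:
I(p, L) = -3*L (I(p, L) = -4*L + L = -3*L)
F = -4 (F = -4 + ((0*(-5))*4)/6 = -4 + (0*4)/6 = -4 + (1/6)*0 = -4 + 0 = -4)
b(N) = -3*N**2 (b(N) = (-3*N)*N = -3*N**2)
sqrt(b(-43) + (F*(-15) - 7)) = sqrt(-3*(-43)**2 + (-4*(-15) - 7)) = sqrt(-3*1849 + (60 - 7)) = sqrt(-5547 + 53) = sqrt(-5494) = I*sqrt(5494)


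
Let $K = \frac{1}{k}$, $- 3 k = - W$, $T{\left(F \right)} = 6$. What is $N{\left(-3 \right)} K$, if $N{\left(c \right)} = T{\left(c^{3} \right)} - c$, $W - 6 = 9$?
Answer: $\frac{9}{5} \approx 1.8$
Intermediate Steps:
$W = 15$ ($W = 6 + 9 = 15$)
$k = 5$ ($k = - \frac{\left(-1\right) 15}{3} = \left(- \frac{1}{3}\right) \left(-15\right) = 5$)
$N{\left(c \right)} = 6 - c$
$K = \frac{1}{5} \approx 0.2$
$N{\left(-3 \right)} K = \left(6 - -3\right) \frac{1}{5} = \left(6 + 3\right) \frac{1}{5} = 9 \cdot \frac{1}{5} = \frac{9}{5}$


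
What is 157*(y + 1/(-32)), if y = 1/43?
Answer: -1727/1376 ≈ -1.2551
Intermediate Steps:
y = 1/43 ≈ 0.023256
157*(y + 1/(-32)) = 157*(1/43 + 1/(-32)) = 157*(1/43 - 1/32) = 157*(-11/1376) = -1727/1376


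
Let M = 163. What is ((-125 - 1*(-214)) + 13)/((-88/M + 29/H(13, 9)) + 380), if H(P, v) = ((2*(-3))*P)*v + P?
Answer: 3818438/14203767 ≈ 0.26883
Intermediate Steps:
H(P, v) = P - 6*P*v (H(P, v) = (-6*P)*v + P = -6*P*v + P = P - 6*P*v)
((-125 - 1*(-214)) + 13)/((-88/M + 29/H(13, 9)) + 380) = ((-125 - 1*(-214)) + 13)/((-88/163 + 29/((13*(1 - 6*9)))) + 380) = ((-125 + 214) + 13)/((-88*1/163 + 29/((13*(1 - 54)))) + 380) = (89 + 13)/((-88/163 + 29/((13*(-53)))) + 380) = 102/((-88/163 + 29/(-689)) + 380) = 102/((-88/163 + 29*(-1/689)) + 380) = 102/((-88/163 - 29/689) + 380) = 102/(-65359/112307 + 380) = 102/(42611301/112307) = 102*(112307/42611301) = 3818438/14203767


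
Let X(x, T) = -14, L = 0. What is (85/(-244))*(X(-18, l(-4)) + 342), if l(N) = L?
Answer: -6970/61 ≈ -114.26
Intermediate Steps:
l(N) = 0
(85/(-244))*(X(-18, l(-4)) + 342) = (85/(-244))*(-14 + 342) = (85*(-1/244))*328 = -85/244*328 = -6970/61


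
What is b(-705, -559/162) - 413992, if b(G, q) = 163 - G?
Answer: -413124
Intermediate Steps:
b(-705, -559/162) - 413992 = (163 - 1*(-705)) - 413992 = (163 + 705) - 413992 = 868 - 413992 = -413124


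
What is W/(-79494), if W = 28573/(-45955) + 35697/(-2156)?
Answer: 243151289/1125169205160 ≈ 0.00021610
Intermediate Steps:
W = -243151289/14154140 (W = 28573*(-1/45955) + 35697*(-1/2156) = -28573/45955 - 35697/2156 = -243151289/14154140 ≈ -17.179)
W/(-79494) = -243151289/14154140/(-79494) = -243151289/14154140*(-1/79494) = 243151289/1125169205160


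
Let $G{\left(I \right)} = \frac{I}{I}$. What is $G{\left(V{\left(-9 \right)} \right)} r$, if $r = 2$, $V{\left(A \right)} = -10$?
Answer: $2$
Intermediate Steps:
$G{\left(I \right)} = 1$
$G{\left(V{\left(-9 \right)} \right)} r = 1 \cdot 2 = 2$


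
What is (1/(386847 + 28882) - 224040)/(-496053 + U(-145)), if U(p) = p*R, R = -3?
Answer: 5478819127/12120163266 ≈ 0.45204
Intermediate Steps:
U(p) = -3*p (U(p) = p*(-3) = -3*p)
(1/(386847 + 28882) - 224040)/(-496053 + U(-145)) = (1/(386847 + 28882) - 224040)/(-496053 - 3*(-145)) = (1/415729 - 224040)/(-496053 + 435) = (1/415729 - 224040)/(-495618) = -93139925159/415729*(-1/495618) = 5478819127/12120163266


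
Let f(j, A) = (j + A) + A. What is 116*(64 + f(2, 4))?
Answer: 8584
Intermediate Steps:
f(j, A) = j + 2*A (f(j, A) = (A + j) + A = j + 2*A)
116*(64 + f(2, 4)) = 116*(64 + (2 + 2*4)) = 116*(64 + (2 + 8)) = 116*(64 + 10) = 116*74 = 8584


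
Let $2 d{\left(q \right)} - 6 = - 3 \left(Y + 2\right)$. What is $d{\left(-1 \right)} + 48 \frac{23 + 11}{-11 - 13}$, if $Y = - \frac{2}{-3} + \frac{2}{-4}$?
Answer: $- \frac{273}{4} \approx -68.25$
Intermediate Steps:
$Y = \frac{1}{6}$ ($Y = \left(-2\right) \left(- \frac{1}{3}\right) + 2 \left(- \frac{1}{4}\right) = \frac{2}{3} - \frac{1}{2} = \frac{1}{6} \approx 0.16667$)
$d{\left(q \right)} = - \frac{1}{4}$ ($d{\left(q \right)} = 3 + \frac{\left(-3\right) \left(\frac{1}{6} + 2\right)}{2} = 3 + \frac{\left(-3\right) \frac{13}{6}}{2} = 3 + \frac{1}{2} \left(- \frac{13}{2}\right) = 3 - \frac{13}{4} = - \frac{1}{4}$)
$d{\left(-1 \right)} + 48 \frac{23 + 11}{-11 - 13} = - \frac{1}{4} + 48 \frac{23 + 11}{-11 - 13} = - \frac{1}{4} + 48 \frac{34}{-24} = - \frac{1}{4} + 48 \cdot 34 \left(- \frac{1}{24}\right) = - \frac{1}{4} + 48 \left(- \frac{17}{12}\right) = - \frac{1}{4} - 68 = - \frac{273}{4}$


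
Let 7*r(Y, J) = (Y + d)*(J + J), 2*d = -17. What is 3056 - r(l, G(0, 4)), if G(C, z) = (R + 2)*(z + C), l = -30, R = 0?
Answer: 3144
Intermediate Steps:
d = -17/2 (d = (½)*(-17) = -17/2 ≈ -8.5000)
G(C, z) = 2*C + 2*z (G(C, z) = (0 + 2)*(z + C) = 2*(C + z) = 2*C + 2*z)
r(Y, J) = 2*J*(-17/2 + Y)/7 (r(Y, J) = ((Y - 17/2)*(J + J))/7 = ((-17/2 + Y)*(2*J))/7 = (2*J*(-17/2 + Y))/7 = 2*J*(-17/2 + Y)/7)
3056 - r(l, G(0, 4)) = 3056 - (2*0 + 2*4)*(-17 + 2*(-30))/7 = 3056 - (0 + 8)*(-17 - 60)/7 = 3056 - 8*(-77)/7 = 3056 - 1*(-88) = 3056 + 88 = 3144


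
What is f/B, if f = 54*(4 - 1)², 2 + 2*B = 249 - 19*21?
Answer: -243/38 ≈ -6.3947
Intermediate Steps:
B = -76 (B = -1 + (249 - 19*21)/2 = -1 + (249 - 1*399)/2 = -1 + (249 - 399)/2 = -1 + (½)*(-150) = -1 - 75 = -76)
f = 486 (f = 54*3² = 54*9 = 486)
f/B = 486/(-76) = 486*(-1/76) = -243/38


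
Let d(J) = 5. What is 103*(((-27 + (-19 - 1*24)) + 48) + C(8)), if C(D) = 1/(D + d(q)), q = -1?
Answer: -29355/13 ≈ -2258.1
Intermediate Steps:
C(D) = 1/(5 + D) (C(D) = 1/(D + 5) = 1/(5 + D))
103*(((-27 + (-19 - 1*24)) + 48) + C(8)) = 103*(((-27 + (-19 - 1*24)) + 48) + 1/(5 + 8)) = 103*(((-27 + (-19 - 24)) + 48) + 1/13) = 103*(((-27 - 43) + 48) + 1/13) = 103*((-70 + 48) + 1/13) = 103*(-22 + 1/13) = 103*(-285/13) = -29355/13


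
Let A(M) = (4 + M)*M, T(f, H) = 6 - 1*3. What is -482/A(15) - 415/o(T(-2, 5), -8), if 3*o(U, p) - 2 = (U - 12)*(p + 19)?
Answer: 308071/27645 ≈ 11.144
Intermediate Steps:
T(f, H) = 3 (T(f, H) = 6 - 3 = 3)
A(M) = M*(4 + M)
o(U, p) = ⅔ + (-12 + U)*(19 + p)/3 (o(U, p) = ⅔ + ((U - 12)*(p + 19))/3 = ⅔ + ((-12 + U)*(19 + p))/3 = ⅔ + (-12 + U)*(19 + p)/3)
-482/A(15) - 415/o(T(-2, 5), -8) = -482*1/(15*(4 + 15)) - 415/(-226/3 - 4*(-8) + (19/3)*3 + (⅓)*3*(-8)) = -482/(15*19) - 415/(-226/3 + 32 + 19 - 8) = -482/285 - 415/(-97/3) = -482*1/285 - 415*(-3/97) = -482/285 + 1245/97 = 308071/27645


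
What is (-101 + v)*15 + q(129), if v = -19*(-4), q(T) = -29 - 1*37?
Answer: -441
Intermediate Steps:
q(T) = -66 (q(T) = -29 - 37 = -66)
v = 76
(-101 + v)*15 + q(129) = (-101 + 76)*15 - 66 = -25*15 - 66 = -375 - 66 = -441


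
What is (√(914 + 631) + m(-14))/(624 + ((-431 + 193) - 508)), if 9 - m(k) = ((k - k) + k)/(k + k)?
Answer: -17/244 - √1545/122 ≈ -0.39186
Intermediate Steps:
m(k) = 17/2 (m(k) = 9 - ((k - k) + k)/(k + k) = 9 - (0 + k)/(2*k) = 9 - k*1/(2*k) = 9 - 1*½ = 9 - ½ = 17/2)
(√(914 + 631) + m(-14))/(624 + ((-431 + 193) - 508)) = (√(914 + 631) + 17/2)/(624 + ((-431 + 193) - 508)) = (√1545 + 17/2)/(624 + (-238 - 508)) = (17/2 + √1545)/(624 - 746) = (17/2 + √1545)/(-122) = (17/2 + √1545)*(-1/122) = -17/244 - √1545/122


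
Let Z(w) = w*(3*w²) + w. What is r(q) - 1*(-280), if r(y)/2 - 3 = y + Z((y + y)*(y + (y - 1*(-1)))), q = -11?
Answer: 591667956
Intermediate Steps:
Z(w) = w + 3*w³ (Z(w) = 3*w³ + w = w + 3*w³)
r(y) = 6 + 2*y + 4*y*(1 + 2*y) + 48*y³*(1 + 2*y)³ (r(y) = 6 + 2*(y + ((y + y)*(y + (y - 1*(-1))) + 3*((y + y)*(y + (y - 1*(-1))))³)) = 6 + 2*(y + ((2*y)*(y + (y + 1)) + 3*((2*y)*(y + (y + 1)))³)) = 6 + 2*(y + ((2*y)*(y + (1 + y)) + 3*((2*y)*(y + (1 + y)))³)) = 6 + 2*(y + ((2*y)*(1 + 2*y) + 3*((2*y)*(1 + 2*y))³)) = 6 + 2*(y + (2*y*(1 + 2*y) + 3*(2*y*(1 + 2*y))³)) = 6 + 2*(y + (2*y*(1 + 2*y) + 3*(8*y³*(1 + 2*y)³))) = 6 + 2*(y + (2*y*(1 + 2*y) + 24*y³*(1 + 2*y)³)) = 6 + 2*(y + 2*y*(1 + 2*y) + 24*y³*(1 + 2*y)³) = 6 + (2*y + 4*y*(1 + 2*y) + 48*y³*(1 + 2*y)³) = 6 + 2*y + 4*y*(1 + 2*y) + 48*y³*(1 + 2*y)³)
r(q) - 1*(-280) = (6 + 6*(-11) + 8*(-11)² + 48*(-11)³*(1 + 2*(-11))³) - 1*(-280) = (6 - 66 + 8*121 + 48*(-1331)*(1 - 22)³) + 280 = (6 - 66 + 968 + 48*(-1331)*(-21)³) + 280 = (6 - 66 + 968 + 48*(-1331)*(-9261)) + 280 = (6 - 66 + 968 + 591666768) + 280 = 591667676 + 280 = 591667956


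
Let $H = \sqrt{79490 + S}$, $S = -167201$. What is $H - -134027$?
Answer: $134027 + 13 i \sqrt{519} \approx 1.3403 \cdot 10^{5} + 296.16 i$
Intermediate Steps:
$H = 13 i \sqrt{519}$ ($H = \sqrt{79490 - 167201} = \sqrt{-87711} = 13 i \sqrt{519} \approx 296.16 i$)
$H - -134027 = 13 i \sqrt{519} - -134027 = 13 i \sqrt{519} + 134027 = 134027 + 13 i \sqrt{519}$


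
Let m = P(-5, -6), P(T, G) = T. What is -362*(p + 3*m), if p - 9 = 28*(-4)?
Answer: 42716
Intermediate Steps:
p = -103 (p = 9 + 28*(-4) = 9 - 112 = -103)
m = -5
-362*(p + 3*m) = -362*(-103 + 3*(-5)) = -362*(-103 - 15) = -362*(-118) = 42716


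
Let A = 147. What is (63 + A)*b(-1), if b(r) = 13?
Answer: 2730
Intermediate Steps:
(63 + A)*b(-1) = (63 + 147)*13 = 210*13 = 2730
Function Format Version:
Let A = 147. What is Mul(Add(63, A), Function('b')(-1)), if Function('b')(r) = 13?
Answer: 2730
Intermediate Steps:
Mul(Add(63, A), Function('b')(-1)) = Mul(Add(63, 147), 13) = Mul(210, 13) = 2730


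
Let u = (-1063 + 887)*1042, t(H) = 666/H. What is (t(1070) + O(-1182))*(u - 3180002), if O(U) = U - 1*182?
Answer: 2453283127358/535 ≈ 4.5856e+9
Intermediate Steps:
O(U) = -182 + U (O(U) = U - 182 = -182 + U)
u = -183392 (u = -176*1042 = -183392)
(t(1070) + O(-1182))*(u - 3180002) = (666/1070 + (-182 - 1182))*(-183392 - 3180002) = (666*(1/1070) - 1364)*(-3363394) = (333/535 - 1364)*(-3363394) = -729407/535*(-3363394) = 2453283127358/535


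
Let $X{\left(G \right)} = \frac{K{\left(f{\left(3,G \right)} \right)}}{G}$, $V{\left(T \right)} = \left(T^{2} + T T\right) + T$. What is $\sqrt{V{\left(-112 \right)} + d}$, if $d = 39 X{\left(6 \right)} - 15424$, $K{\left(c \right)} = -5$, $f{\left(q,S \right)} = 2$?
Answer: $\frac{\sqrt{38078}}{2} \approx 97.568$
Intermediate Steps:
$V{\left(T \right)} = T + 2 T^{2}$ ($V{\left(T \right)} = \left(T^{2} + T^{2}\right) + T = 2 T^{2} + T = T + 2 T^{2}$)
$X{\left(G \right)} = - \frac{5}{G}$
$d = - \frac{30913}{2}$ ($d = 39 \left(- \frac{5}{6}\right) - 15424 = - \frac{65}{2} - 15424 = - \frac{30913}{2} \approx -15457.0$)
$\sqrt{V{\left(-112 \right)} + d} = \sqrt{- 112 \left(1 + 2 \left(-112\right)\right) - \frac{30913}{2}} = \sqrt{- 112 \left(1 - 224\right) - \frac{30913}{2}} = \sqrt{\left(-112\right) \left(-223\right) - \frac{30913}{2}} = \sqrt{24976 - \frac{30913}{2}} = \sqrt{\frac{19039}{2}} = \frac{\sqrt{38078}}{2}$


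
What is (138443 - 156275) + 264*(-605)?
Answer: -177552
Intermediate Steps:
(138443 - 156275) + 264*(-605) = -17832 - 159720 = -177552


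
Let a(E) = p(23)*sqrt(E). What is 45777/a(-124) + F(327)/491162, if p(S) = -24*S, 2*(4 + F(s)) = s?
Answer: 319/982324 + 15259*I*sqrt(31)/11408 ≈ 0.00032474 + 7.4473*I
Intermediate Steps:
F(s) = -4 + s/2
a(E) = -552*sqrt(E) (a(E) = (-24*23)*sqrt(E) = -552*sqrt(E))
45777/a(-124) + F(327)/491162 = 45777/((-1104*I*sqrt(31))) + (-4 + (1/2)*327)/491162 = 45777/((-1104*I*sqrt(31))) + (-4 + 327/2)*(1/491162) = 45777/((-1104*I*sqrt(31))) + (319/2)*(1/491162) = 45777*(I*sqrt(31)/34224) + 319/982324 = 15259*I*sqrt(31)/11408 + 319/982324 = 319/982324 + 15259*I*sqrt(31)/11408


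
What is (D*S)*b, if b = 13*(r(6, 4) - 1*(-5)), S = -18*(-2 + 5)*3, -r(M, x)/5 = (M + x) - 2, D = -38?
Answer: -2800980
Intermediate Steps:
r(M, x) = 10 - 5*M - 5*x (r(M, x) = -5*((M + x) - 2) = -5*(-2 + M + x) = 10 - 5*M - 5*x)
S = -162 (S = -18*3*3 = -3*18*3 = -54*3 = -162)
b = -455 (b = 13*((10 - 5*6 - 5*4) - 1*(-5)) = 13*((10 - 30 - 20) + 5) = 13*(-40 + 5) = 13*(-35) = -455)
(D*S)*b = -38*(-162)*(-455) = 6156*(-455) = -2800980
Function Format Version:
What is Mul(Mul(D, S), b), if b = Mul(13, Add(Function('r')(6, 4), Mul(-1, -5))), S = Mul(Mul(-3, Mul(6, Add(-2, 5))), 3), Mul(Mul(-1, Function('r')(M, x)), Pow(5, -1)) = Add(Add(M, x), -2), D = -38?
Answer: -2800980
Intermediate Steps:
Function('r')(M, x) = Add(10, Mul(-5, M), Mul(-5, x)) (Function('r')(M, x) = Mul(-5, Add(Add(M, x), -2)) = Mul(-5, Add(-2, M, x)) = Add(10, Mul(-5, M), Mul(-5, x)))
S = -162 (S = Mul(Mul(-3, Mul(6, 3)), 3) = Mul(Mul(-3, 18), 3) = Mul(-54, 3) = -162)
b = -455 (b = Mul(13, Add(Add(10, Mul(-5, 6), Mul(-5, 4)), Mul(-1, -5))) = Mul(13, Add(Add(10, -30, -20), 5)) = Mul(13, Add(-40, 5)) = Mul(13, -35) = -455)
Mul(Mul(D, S), b) = Mul(Mul(-38, -162), -455) = Mul(6156, -455) = -2800980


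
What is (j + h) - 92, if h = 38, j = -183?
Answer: -237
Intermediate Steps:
(j + h) - 92 = (-183 + 38) - 92 = -145 - 92 = -237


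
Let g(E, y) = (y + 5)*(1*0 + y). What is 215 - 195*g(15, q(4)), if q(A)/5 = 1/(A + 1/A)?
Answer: -347365/289 ≈ -1202.0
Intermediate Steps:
q(A) = 5/(A + 1/A)
g(E, y) = y*(5 + y) (g(E, y) = (5 + y)*(0 + y) = (5 + y)*y = y*(5 + y))
215 - 195*g(15, q(4)) = 215 - 195*5*4/(1 + 4²)*(5 + 5*4/(1 + 4²)) = 215 - 195*5*4/(1 + 16)*(5 + 5*4/(1 + 16)) = 215 - 195*5*4/17*(5 + 5*4/17) = 215 - 195*5*4*(1/17)*(5 + 5*4*(1/17)) = 215 - 3900*(5 + 20/17)/17 = 215 - 3900*105/(17*17) = 215 - 195*2100/289 = 215 - 409500/289 = -347365/289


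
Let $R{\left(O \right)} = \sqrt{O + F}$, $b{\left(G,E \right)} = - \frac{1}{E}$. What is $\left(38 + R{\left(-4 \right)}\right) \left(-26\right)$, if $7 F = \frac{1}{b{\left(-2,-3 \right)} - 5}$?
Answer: $-988 - \frac{13 i \sqrt{790}}{7} \approx -988.0 - 52.199 i$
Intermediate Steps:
$F = - \frac{3}{98}$ ($F = \frac{1}{7 \left(- \frac{1}{-3} - 5\right)} = \frac{1}{7 \left(\left(-1\right) \left(- \frac{1}{3}\right) - 5\right)} = \frac{1}{7 \left(\frac{1}{3} - 5\right)} = \frac{1}{7 \left(- \frac{14}{3}\right)} = \frac{1}{7} \left(- \frac{3}{14}\right) = - \frac{3}{98} \approx -0.030612$)
$R{\left(O \right)} = \sqrt{- \frac{3}{98} + O}$ ($R{\left(O \right)} = \sqrt{O - \frac{3}{98}} = \sqrt{- \frac{3}{98} + O}$)
$\left(38 + R{\left(-4 \right)}\right) \left(-26\right) = \left(38 + \frac{\sqrt{-6 + 196 \left(-4\right)}}{14}\right) \left(-26\right) = \left(38 + \frac{\sqrt{-6 - 784}}{14}\right) \left(-26\right) = \left(38 + \frac{\sqrt{-790}}{14}\right) \left(-26\right) = \left(38 + \frac{i \sqrt{790}}{14}\right) \left(-26\right) = -988 - \frac{13 i \sqrt{790}}{7}$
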